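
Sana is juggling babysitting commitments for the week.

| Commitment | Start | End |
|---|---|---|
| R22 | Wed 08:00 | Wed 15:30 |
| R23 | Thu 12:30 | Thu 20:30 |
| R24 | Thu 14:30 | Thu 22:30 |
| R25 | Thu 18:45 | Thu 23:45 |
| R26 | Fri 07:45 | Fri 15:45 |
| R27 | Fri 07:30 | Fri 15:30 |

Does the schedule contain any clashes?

Check each pair: they overlap iff neither finishes before the other starts.
Sorted by start: R22, R23, R24, R25, R27, R26.
R23 starts after R22 ends, so R22 has no further overlaps.
R24 starts before R23 ends → R23 and R24 overlap.
That's a conflict, so the schedule is not conflict-free.

Yes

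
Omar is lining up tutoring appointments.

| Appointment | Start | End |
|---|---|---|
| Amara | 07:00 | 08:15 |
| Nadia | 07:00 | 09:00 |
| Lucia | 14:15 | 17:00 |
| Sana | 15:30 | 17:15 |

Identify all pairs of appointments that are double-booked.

Amara & Nadia, Lucia & Sana

Sorted by start: Amara, Nadia, Lucia, Sana.
Nadia starts before Amara ends → Amara and Nadia overlap.
Lucia starts after Amara ends, so Amara has no further overlaps.
Lucia starts after Nadia ends, so Nadia has no further overlaps.
Sana starts before Lucia ends → Lucia and Sana overlap.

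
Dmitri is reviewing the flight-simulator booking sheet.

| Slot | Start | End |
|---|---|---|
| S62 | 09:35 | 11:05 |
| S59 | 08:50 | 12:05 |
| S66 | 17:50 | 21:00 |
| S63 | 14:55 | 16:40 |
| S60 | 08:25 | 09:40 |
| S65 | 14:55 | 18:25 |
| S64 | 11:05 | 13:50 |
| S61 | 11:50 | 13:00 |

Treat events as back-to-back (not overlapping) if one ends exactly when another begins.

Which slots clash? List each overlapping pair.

S59 & S60, S59 & S61, S59 & S62, S59 & S64, S60 & S62, S61 & S64, S63 & S65, S65 & S66

Sorted by start: S60, S59, S62, S64, S61, S63, S65, S66.
S59 starts before S60 ends → S60 and S59 overlap.
S62 starts before S60 ends → S60 and S62 overlap.
S64 starts after S60 ends — done with S60.
S62 starts before S59 ends → S59 and S62 overlap.
S64 starts before S59 ends → S59 and S64 overlap.
S61 starts before S59 ends → S59 and S61 overlap.
S63 starts after S59 ends — done with S59.
S64 starts exactly when S62 ends (back-to-back, no overlap) — done with S62.
S61 starts before S64 ends → S64 and S61 overlap.
S63 starts after S64 ends — done with S64.
S63 starts after S61 ends — done with S61.
S65 starts before S63 ends → S63 and S65 overlap.
S66 starts after S63 ends.
S66 starts before S65 ends → S65 and S66 overlap.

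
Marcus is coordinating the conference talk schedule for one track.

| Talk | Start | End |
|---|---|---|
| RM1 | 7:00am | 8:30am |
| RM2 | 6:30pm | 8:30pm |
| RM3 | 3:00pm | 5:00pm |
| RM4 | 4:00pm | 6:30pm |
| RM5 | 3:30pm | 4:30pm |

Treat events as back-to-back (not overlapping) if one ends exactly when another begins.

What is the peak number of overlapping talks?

Sort all start/end points and keep a running count:
7:00am start RM1 → 1
8:30am end RM1 → 0
3:00pm start RM3 → 1
3:30pm start RM5 → 2
4:00pm start RM4 → 3
4:30pm end RM5 → 2
5:00pm end RM3 → 1
6:30pm end RM4 → 0
6:30pm start RM2 → 1
8:30pm end RM2 → 0
Peak is 3, at 4:00pm (RM3, RM4, RM5).

3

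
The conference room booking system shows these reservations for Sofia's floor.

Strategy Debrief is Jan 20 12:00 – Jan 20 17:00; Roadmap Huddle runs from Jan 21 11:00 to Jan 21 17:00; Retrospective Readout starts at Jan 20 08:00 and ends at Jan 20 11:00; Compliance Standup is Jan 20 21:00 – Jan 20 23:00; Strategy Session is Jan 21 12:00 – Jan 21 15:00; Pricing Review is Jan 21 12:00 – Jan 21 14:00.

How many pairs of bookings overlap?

3

Check each pair: they overlap iff neither finishes before the other starts.
Sorted by start: Retrospective Readout, Strategy Debrief, Compliance Standup, Roadmap Huddle, Strategy Session, Pricing Review.
Strategy Debrief starts after Retrospective Readout ends — done with Retrospective Readout.
Compliance Standup starts after Strategy Debrief ends — done with Strategy Debrief.
Roadmap Huddle starts after Compliance Standup ends — done with Compliance Standup.
Strategy Session starts before Roadmap Huddle ends → Roadmap Huddle and Strategy Session overlap.
Pricing Review starts before Roadmap Huddle ends → Roadmap Huddle and Pricing Review overlap.
Pricing Review starts before Strategy Session ends → Strategy Session and Pricing Review overlap.
Overlapping pairs: Pricing Review & Roadmap Huddle, Pricing Review & Strategy Session, Roadmap Huddle & Strategy Session — 3 in total.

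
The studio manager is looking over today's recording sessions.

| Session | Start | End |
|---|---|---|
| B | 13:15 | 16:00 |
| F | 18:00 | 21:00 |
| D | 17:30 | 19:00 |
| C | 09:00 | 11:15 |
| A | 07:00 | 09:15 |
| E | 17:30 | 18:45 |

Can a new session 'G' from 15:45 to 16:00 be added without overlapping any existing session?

No — it overlaps B

A: ends 09:15 at or before G starts 15:45 → clear.
C: ends 11:15 at or before G starts 15:45 → clear.
B: starts 13:15 before G ends 16:00, and ends 16:00 after G starts 15:45 → overlap.
D: starts 17:30 at or after G ends 16:00 → clear.
E: starts 17:30 at or after G ends 16:00 → clear.
F: starts 18:00 at or after G ends 16:00 → clear.
G overlaps B.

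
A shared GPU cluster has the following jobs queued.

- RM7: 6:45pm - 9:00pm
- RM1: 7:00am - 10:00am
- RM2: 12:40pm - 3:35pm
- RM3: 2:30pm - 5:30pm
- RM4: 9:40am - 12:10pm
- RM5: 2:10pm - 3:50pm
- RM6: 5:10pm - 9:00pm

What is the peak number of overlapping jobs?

3

Walk through starts and ends in time order (an end at T is processed before a start at T):
7:00am start RM1 → 1
9:40am start RM4 → 2
10:00am end RM1 → 1
12:10pm end RM4 → 0
12:40pm start RM2 → 1
2:10pm start RM5 → 2
2:30pm start RM3 → 3
3:35pm end RM2 → 2
3:50pm end RM5 → 1
5:10pm start RM6 → 2
5:30pm end RM3 → 1
6:45pm start RM7 → 2
9:00pm end RM6 → 1
9:00pm end RM7 → 0
Peak is 3, at 2:30pm (RM2, RM3, RM5).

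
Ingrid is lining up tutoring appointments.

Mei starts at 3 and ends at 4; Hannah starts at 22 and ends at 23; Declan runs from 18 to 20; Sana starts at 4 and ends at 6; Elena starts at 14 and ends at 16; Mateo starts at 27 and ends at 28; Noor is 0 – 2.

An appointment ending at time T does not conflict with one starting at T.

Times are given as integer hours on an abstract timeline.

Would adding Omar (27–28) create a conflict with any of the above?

Yes — it overlaps Mateo

Noor: ends 2 at or before Omar starts 27 → clear.
Mei: ends 4 at or before Omar starts 27 → clear.
Sana: ends 6 at or before Omar starts 27 → clear.
Elena: ends 16 at or before Omar starts 27 → clear.
Declan: ends 20 at or before Omar starts 27 → clear.
Hannah: ends 23 at or before Omar starts 27 → clear.
Mateo: starts 27 before Omar ends 28, and ends 28 after Omar starts 27 → overlap.
Omar overlaps Mateo.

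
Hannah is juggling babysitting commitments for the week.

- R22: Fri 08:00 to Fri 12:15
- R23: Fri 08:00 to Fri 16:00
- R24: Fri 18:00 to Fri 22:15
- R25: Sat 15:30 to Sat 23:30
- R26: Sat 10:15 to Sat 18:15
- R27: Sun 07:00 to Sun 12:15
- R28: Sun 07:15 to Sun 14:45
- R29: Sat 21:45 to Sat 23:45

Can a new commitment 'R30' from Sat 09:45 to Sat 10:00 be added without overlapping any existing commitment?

R22: ends Fri 12:15 at or before R30 starts Sat 09:45 → clear.
R23: ends Fri 16:00 at or before R30 starts Sat 09:45 → clear.
R24: ends Fri 22:15 at or before R30 starts Sat 09:45 → clear.
R26: starts Sat 10:15 at or after R30 ends Sat 10:00 → clear.
R25: starts Sat 15:30 at or after R30 ends Sat 10:00 → clear.
R29: starts Sat 21:45 at or after R30 ends Sat 10:00 → clear.
R27: starts Sun 07:00 at or after R30 ends Sat 10:00 → clear.
R28: starts Sun 07:15 at or after R30 ends Sat 10:00 → clear.

Yes — the slot is free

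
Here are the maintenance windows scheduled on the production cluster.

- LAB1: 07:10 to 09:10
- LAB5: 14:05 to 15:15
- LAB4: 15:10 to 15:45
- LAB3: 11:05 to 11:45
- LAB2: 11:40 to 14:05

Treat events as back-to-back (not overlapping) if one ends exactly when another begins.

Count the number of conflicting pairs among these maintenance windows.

2

Sorted by start: LAB1, LAB3, LAB2, LAB5, LAB4.
LAB3 starts after LAB1 ends — done with LAB1.
LAB2 starts before LAB3 ends → LAB3 and LAB2 overlap.
LAB5 starts after LAB3 ends — done with LAB3.
LAB5 starts exactly when LAB2 ends (back-to-back, no overlap) — done with LAB2.
LAB4 starts before LAB5 ends → LAB5 and LAB4 overlap.
Overlapping pairs: LAB2 & LAB3, LAB4 & LAB5 — 2 in total.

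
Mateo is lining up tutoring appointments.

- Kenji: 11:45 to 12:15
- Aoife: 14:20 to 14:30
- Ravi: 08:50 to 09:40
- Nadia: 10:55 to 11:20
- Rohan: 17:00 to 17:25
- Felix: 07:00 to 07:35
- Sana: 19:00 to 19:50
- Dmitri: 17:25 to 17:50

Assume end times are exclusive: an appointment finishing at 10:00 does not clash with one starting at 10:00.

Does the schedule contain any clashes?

No

Two intervals overlap when each starts before the other ends.
Sorted by start: Felix, Ravi, Nadia, Kenji, Aoife, Rohan, Dmitri, Sana.
Ravi starts after Felix ends — done with Felix.
Nadia starts after Ravi ends — done with Ravi.
Kenji starts after Nadia ends — done with Nadia.
Aoife starts after Kenji ends — done with Kenji.
Rohan starts after Aoife ends — done with Aoife.
Dmitri starts exactly when Rohan ends (back-to-back, no overlap) — done with Rohan.
Sana starts after Dmitri ends.
Every pair is clear; the schedule has no overlaps.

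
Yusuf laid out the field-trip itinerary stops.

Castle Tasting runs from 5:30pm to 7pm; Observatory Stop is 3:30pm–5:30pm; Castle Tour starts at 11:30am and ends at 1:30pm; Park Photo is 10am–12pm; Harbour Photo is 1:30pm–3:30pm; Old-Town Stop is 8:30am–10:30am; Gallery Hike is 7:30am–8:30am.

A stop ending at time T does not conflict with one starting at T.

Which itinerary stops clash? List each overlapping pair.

Castle Tour & Park Photo, Old-Town Stop & Park Photo

Sorted by start: Gallery Hike, Old-Town Stop, Park Photo, Castle Tour, Harbour Photo, Observatory Stop, Castle Tasting.
Old-Town Stop starts exactly when Gallery Hike ends (back-to-back, no overlap) — done with Gallery Hike.
Park Photo starts before Old-Town Stop ends → Old-Town Stop and Park Photo overlap.
Castle Tour starts after Old-Town Stop ends — done with Old-Town Stop.
Castle Tour starts before Park Photo ends → Park Photo and Castle Tour overlap.
Harbour Photo starts after Park Photo ends — done with Park Photo.
Harbour Photo starts exactly when Castle Tour ends (back-to-back, no overlap) — done with Castle Tour.
Observatory Stop starts exactly when Harbour Photo ends (back-to-back, no overlap) — done with Harbour Photo.
Castle Tasting starts exactly when Observatory Stop ends (back-to-back, no overlap).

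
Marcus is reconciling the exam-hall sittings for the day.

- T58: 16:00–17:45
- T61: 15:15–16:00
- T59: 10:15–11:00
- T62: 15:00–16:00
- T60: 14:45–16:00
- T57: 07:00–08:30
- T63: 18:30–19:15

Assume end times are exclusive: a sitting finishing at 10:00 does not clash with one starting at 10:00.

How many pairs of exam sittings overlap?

Sorted by start: T57, T59, T60, T62, T61, T58, T63.
T59 starts after T57 ends, so T57 has no further overlaps.
T60 starts after T59 ends, so T59 has no further overlaps.
T62 starts before T60 ends → T60 and T62 overlap.
T61 starts before T60 ends → T60 and T61 overlap.
T58 starts exactly when T60 ends (back-to-back, no overlap), so T60 has no further overlaps.
T61 starts before T62 ends → T62 and T61 overlap.
T58 starts exactly when T62 ends (back-to-back, no overlap), so T62 has no further overlaps.
T58 starts exactly when T61 ends (back-to-back, no overlap), so T61 has no further overlaps.
T63 starts after T58 ends.
Overlapping pairs: T60 & T61, T60 & T62, T61 & T62 — 3 in total.

3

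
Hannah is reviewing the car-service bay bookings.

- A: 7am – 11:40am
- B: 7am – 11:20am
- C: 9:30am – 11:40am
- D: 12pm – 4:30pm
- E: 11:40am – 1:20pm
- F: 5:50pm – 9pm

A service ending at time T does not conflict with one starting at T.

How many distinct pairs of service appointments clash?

Two intervals overlap when each starts before the other ends.
Sorted by start: A, B, C, E, D, F.
B starts before A ends → A and B overlap.
C starts before A ends → A and C overlap.
E starts exactly when A ends (back-to-back, no overlap) — done with A.
C starts before B ends → B and C overlap.
E starts after B ends — done with B.
E starts exactly when C ends (back-to-back, no overlap) — done with C.
D starts before E ends → E and D overlap.
F starts after E ends.
F starts after D ends.
Overlapping pairs: A & B, A & C, B & C, D & E — 4 in total.

4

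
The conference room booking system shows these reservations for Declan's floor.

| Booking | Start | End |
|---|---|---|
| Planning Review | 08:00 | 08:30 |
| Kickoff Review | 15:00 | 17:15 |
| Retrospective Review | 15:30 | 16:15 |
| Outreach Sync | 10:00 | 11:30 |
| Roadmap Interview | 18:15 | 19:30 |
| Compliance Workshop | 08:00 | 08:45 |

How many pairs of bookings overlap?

Sorted by start: Planning Review, Compliance Workshop, Outreach Sync, Kickoff Review, Retrospective Review, Roadmap Interview.
Compliance Workshop starts before Planning Review ends → Planning Review and Compliance Workshop overlap.
Outreach Sync starts after Planning Review ends — done with Planning Review.
Outreach Sync starts after Compliance Workshop ends — done with Compliance Workshop.
Kickoff Review starts after Outreach Sync ends — done with Outreach Sync.
Retrospective Review starts before Kickoff Review ends → Kickoff Review and Retrospective Review overlap.
Roadmap Interview starts after Kickoff Review ends.
Roadmap Interview starts after Retrospective Review ends.
Overlapping pairs: Compliance Workshop & Planning Review, Kickoff Review & Retrospective Review — 2 in total.

2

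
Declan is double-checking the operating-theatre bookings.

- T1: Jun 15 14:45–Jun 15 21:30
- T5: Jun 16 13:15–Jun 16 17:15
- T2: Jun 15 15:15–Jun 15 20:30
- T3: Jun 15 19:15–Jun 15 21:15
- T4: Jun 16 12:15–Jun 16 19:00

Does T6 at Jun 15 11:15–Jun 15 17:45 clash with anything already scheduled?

T1: starts Jun 15 14:45 before T6 ends Jun 15 17:45, and ends Jun 15 21:30 after T6 starts Jun 15 11:15 → overlap.
T2: starts Jun 15 15:15 before T6 ends Jun 15 17:45, and ends Jun 15 20:30 after T6 starts Jun 15 11:15 → overlap.
T3: starts Jun 15 19:15 at or after T6 ends Jun 15 17:45 → clear.
T4: starts Jun 16 12:15 at or after T6 ends Jun 15 17:45 → clear.
T5: starts Jun 16 13:15 at or after T6 ends Jun 15 17:45 → clear.
T6 overlaps T1, T2.

Yes — it overlaps T1, T2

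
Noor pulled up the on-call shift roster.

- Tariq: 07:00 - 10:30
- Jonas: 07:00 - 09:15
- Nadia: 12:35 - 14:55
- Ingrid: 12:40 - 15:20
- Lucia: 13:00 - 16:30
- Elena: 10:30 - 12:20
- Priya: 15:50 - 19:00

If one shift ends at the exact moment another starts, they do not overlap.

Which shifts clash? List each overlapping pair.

Sorted by start: Tariq, Jonas, Elena, Nadia, Ingrid, Lucia, Priya.
Jonas starts before Tariq ends → Tariq and Jonas overlap.
Elena starts exactly when Tariq ends (back-to-back, no overlap), so nothing later overlaps Tariq either.
Elena starts after Jonas ends, so nothing later overlaps Jonas either.
Nadia starts after Elena ends, so nothing later overlaps Elena either.
Ingrid starts before Nadia ends → Nadia and Ingrid overlap.
Lucia starts before Nadia ends → Nadia and Lucia overlap.
Priya starts after Nadia ends.
Lucia starts before Ingrid ends → Ingrid and Lucia overlap.
Priya starts after Ingrid ends.
Priya starts before Lucia ends → Lucia and Priya overlap.

Ingrid & Lucia, Ingrid & Nadia, Jonas & Tariq, Lucia & Nadia, Lucia & Priya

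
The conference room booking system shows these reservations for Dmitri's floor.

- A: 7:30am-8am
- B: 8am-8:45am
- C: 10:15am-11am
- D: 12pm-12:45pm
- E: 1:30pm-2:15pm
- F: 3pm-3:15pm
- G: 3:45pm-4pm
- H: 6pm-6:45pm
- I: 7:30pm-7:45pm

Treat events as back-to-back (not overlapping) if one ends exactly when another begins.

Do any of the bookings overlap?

No

Sorted by start: A, B, C, D, E, F, G, H, I.
B starts exactly when A ends (back-to-back, no overlap); A is clear from here.
C starts after B ends; B is clear from here.
D starts after C ends; C is clear from here.
E starts after D ends; D is clear from here.
F starts after E ends; E is clear from here.
G starts after F ends; F is clear from here.
H starts after G ends; G is clear from here.
I starts after H ends.
Every pair is clear; the schedule has no overlaps.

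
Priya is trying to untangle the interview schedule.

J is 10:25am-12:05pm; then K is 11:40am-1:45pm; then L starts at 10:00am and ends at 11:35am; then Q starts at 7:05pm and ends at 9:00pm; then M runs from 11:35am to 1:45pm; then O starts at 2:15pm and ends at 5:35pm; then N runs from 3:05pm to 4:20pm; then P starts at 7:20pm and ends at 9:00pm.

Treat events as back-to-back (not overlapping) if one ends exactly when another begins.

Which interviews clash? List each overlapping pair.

J & K, J & L, J & M, K & M, N & O, P & Q

Sorted by start: L, J, M, K, O, N, Q, P.
J starts before L ends → L and J overlap.
M starts exactly when L ends (back-to-back, no overlap); L is clear from here.
M starts before J ends → J and M overlap.
K starts before J ends → J and K overlap.
O starts after J ends; J is clear from here.
K starts before M ends → M and K overlap.
O starts after M ends; M is clear from here.
O starts after K ends; K is clear from here.
N starts before O ends → O and N overlap.
Q starts after O ends; O is clear from here.
Q starts after N ends; N is clear from here.
P starts before Q ends → Q and P overlap.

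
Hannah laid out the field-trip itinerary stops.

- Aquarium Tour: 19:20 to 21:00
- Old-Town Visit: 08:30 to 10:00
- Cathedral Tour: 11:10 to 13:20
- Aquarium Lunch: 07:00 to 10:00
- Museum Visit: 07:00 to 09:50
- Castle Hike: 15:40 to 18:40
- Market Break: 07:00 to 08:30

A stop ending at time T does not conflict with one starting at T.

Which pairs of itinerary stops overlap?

Check each pair: they overlap iff neither finishes before the other starts.
Sorted by start: Market Break, Aquarium Lunch, Museum Visit, Old-Town Visit, Cathedral Tour, Castle Hike, Aquarium Tour.
Aquarium Lunch starts before Market Break ends → Market Break and Aquarium Lunch overlap.
Museum Visit starts before Market Break ends → Market Break and Museum Visit overlap.
Old-Town Visit starts exactly when Market Break ends (back-to-back, no overlap) — done with Market Break.
Museum Visit starts before Aquarium Lunch ends → Aquarium Lunch and Museum Visit overlap.
Old-Town Visit starts before Aquarium Lunch ends → Aquarium Lunch and Old-Town Visit overlap.
Cathedral Tour starts after Aquarium Lunch ends — done with Aquarium Lunch.
Old-Town Visit starts before Museum Visit ends → Museum Visit and Old-Town Visit overlap.
Cathedral Tour starts after Museum Visit ends — done with Museum Visit.
Cathedral Tour starts after Old-Town Visit ends — done with Old-Town Visit.
Castle Hike starts after Cathedral Tour ends — done with Cathedral Tour.
Aquarium Tour starts after Castle Hike ends.

Aquarium Lunch & Market Break, Aquarium Lunch & Museum Visit, Aquarium Lunch & Old-Town Visit, Market Break & Museum Visit, Museum Visit & Old-Town Visit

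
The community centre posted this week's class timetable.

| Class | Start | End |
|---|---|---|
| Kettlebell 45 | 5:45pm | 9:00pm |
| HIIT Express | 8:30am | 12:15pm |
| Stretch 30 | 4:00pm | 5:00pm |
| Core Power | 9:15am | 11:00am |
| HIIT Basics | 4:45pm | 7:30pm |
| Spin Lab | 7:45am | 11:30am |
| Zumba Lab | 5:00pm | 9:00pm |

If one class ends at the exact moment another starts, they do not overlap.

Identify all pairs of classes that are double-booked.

Two intervals overlap when each starts before the other ends.
Sorted by start: Spin Lab, HIIT Express, Core Power, Stretch 30, HIIT Basics, Zumba Lab, Kettlebell 45.
HIIT Express starts before Spin Lab ends → Spin Lab and HIIT Express overlap.
Core Power starts before Spin Lab ends → Spin Lab and Core Power overlap.
Stretch 30 starts after Spin Lab ends — done with Spin Lab.
Core Power starts before HIIT Express ends → HIIT Express and Core Power overlap.
Stretch 30 starts after HIIT Express ends — done with HIIT Express.
Stretch 30 starts after Core Power ends — done with Core Power.
HIIT Basics starts before Stretch 30 ends → Stretch 30 and HIIT Basics overlap.
Zumba Lab starts exactly when Stretch 30 ends (back-to-back, no overlap) — done with Stretch 30.
Zumba Lab starts before HIIT Basics ends → HIIT Basics and Zumba Lab overlap.
Kettlebell 45 starts before HIIT Basics ends → HIIT Basics and Kettlebell 45 overlap.
Kettlebell 45 starts before Zumba Lab ends → Zumba Lab and Kettlebell 45 overlap.

Core Power & HIIT Express, Core Power & Spin Lab, HIIT Basics & Kettlebell 45, HIIT Basics & Stretch 30, HIIT Basics & Zumba Lab, HIIT Express & Spin Lab, Kettlebell 45 & Zumba Lab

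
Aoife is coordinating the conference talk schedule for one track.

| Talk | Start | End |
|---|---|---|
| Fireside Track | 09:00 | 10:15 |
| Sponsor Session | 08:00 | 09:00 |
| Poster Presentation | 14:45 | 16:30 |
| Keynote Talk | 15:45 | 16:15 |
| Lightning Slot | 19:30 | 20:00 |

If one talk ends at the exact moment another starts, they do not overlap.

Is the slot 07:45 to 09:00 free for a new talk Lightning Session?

No — it overlaps Sponsor Session

Sponsor Session: starts 08:00 before Lightning Session ends 09:00, and ends 09:00 after Lightning Session starts 07:45 → overlap.
Fireside Track: starts 09:00 at or after Lightning Session ends 09:00 → clear.
Poster Presentation: starts 14:45 at or after Lightning Session ends 09:00 → clear.
Keynote Talk: starts 15:45 at or after Lightning Session ends 09:00 → clear.
Lightning Slot: starts 19:30 at or after Lightning Session ends 09:00 → clear.
Lightning Session overlaps Sponsor Session.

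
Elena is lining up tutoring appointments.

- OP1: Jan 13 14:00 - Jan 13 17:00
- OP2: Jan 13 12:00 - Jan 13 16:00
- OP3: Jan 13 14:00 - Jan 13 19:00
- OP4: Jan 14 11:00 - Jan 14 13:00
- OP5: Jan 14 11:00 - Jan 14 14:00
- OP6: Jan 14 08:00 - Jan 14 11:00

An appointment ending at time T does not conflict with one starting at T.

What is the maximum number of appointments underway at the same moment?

Walk through starts and ends in time order (an end at T is processed before a start at T):
Jan 13 12:00 start OP2 → 1
Jan 13 14:00 start OP1 → 2
Jan 13 14:00 start OP3 → 3
Jan 13 16:00 end OP2 → 2
Jan 13 17:00 end OP1 → 1
Jan 13 19:00 end OP3 → 0
Jan 14 08:00 start OP6 → 1
Jan 14 11:00 end OP6 → 0
Jan 14 11:00 start OP4 → 1
Jan 14 11:00 start OP5 → 2
Jan 14 13:00 end OP4 → 1
Jan 14 14:00 end OP5 → 0
Peak is 3, at Jan 13 14:00 (OP1, OP2, OP3).

3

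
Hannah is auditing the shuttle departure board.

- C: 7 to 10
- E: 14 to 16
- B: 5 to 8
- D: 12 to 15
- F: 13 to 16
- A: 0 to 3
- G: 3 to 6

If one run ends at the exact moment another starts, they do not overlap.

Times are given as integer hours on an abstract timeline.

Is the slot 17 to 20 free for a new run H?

A: ends 3 at or before H starts 17 → clear.
G: ends 6 at or before H starts 17 → clear.
B: ends 8 at or before H starts 17 → clear.
C: ends 10 at or before H starts 17 → clear.
D: ends 15 at or before H starts 17 → clear.
F: ends 16 at or before H starts 17 → clear.
E: ends 16 at or before H starts 17 → clear.

Yes — the slot is free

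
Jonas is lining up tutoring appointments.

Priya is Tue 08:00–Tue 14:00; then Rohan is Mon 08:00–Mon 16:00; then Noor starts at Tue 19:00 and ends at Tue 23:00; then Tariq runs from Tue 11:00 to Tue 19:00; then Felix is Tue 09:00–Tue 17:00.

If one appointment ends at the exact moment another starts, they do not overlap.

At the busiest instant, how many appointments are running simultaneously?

3

Walk through starts and ends in time order (an end at T is processed before a start at T):
Mon 08:00 start Rohan → 1
Mon 16:00 end Rohan → 0
Tue 08:00 start Priya → 1
Tue 09:00 start Felix → 2
Tue 11:00 start Tariq → 3
Tue 14:00 end Priya → 2
Tue 17:00 end Felix → 1
Tue 19:00 end Tariq → 0
Tue 19:00 start Noor → 1
Tue 23:00 end Noor → 0
Peak is 3, at Tue 11:00 (Felix, Priya, Tariq).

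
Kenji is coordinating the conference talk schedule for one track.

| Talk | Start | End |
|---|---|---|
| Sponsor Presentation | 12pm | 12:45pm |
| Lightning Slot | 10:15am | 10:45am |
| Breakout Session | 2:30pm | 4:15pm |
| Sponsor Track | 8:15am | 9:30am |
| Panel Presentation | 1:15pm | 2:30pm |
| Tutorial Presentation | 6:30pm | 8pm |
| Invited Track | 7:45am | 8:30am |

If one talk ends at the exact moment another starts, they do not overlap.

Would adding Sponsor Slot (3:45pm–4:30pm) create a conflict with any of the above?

Invited Track: ends 8:30am at or before Sponsor Slot starts 3:45pm → clear.
Sponsor Track: ends 9:30am at or before Sponsor Slot starts 3:45pm → clear.
Lightning Slot: ends 10:45am at or before Sponsor Slot starts 3:45pm → clear.
Sponsor Presentation: ends 12:45pm at or before Sponsor Slot starts 3:45pm → clear.
Panel Presentation: ends 2:30pm at or before Sponsor Slot starts 3:45pm → clear.
Breakout Session: starts 2:30pm before Sponsor Slot ends 4:30pm, and ends 4:15pm after Sponsor Slot starts 3:45pm → overlap.
Tutorial Presentation: starts 6:30pm at or after Sponsor Slot ends 4:30pm → clear.
Sponsor Slot overlaps Breakout Session.

Yes — it overlaps Breakout Session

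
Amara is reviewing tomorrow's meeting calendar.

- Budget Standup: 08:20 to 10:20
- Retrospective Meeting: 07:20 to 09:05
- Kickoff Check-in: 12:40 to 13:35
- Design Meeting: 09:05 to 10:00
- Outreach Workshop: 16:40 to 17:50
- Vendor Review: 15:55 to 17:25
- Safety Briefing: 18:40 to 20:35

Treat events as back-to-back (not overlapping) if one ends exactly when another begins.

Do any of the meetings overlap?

Check each pair: they overlap iff neither finishes before the other starts.
Sorted by start: Retrospective Meeting, Budget Standup, Design Meeting, Kickoff Check-in, Vendor Review, Outreach Workshop, Safety Briefing.
Budget Standup starts before Retrospective Meeting ends → Retrospective Meeting and Budget Standup overlap.
That's a conflict, so the schedule is not conflict-free.

Yes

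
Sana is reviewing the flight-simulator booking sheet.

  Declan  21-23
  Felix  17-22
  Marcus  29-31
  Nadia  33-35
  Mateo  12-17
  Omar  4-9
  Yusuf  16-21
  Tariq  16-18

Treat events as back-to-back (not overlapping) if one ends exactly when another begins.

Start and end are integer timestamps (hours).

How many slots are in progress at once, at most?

Walk through starts and ends in time order (an end at T is processed before a start at T):
4 start Omar → 1
9 end Omar → 0
12 start Mateo → 1
16 start Tariq → 2
16 start Yusuf → 3
17 end Mateo → 2
17 start Felix → 3
18 end Tariq → 2
21 end Yusuf → 1
21 start Declan → 2
22 end Felix → 1
23 end Declan → 0
29 start Marcus → 1
31 end Marcus → 0
33 start Nadia → 1
35 end Nadia → 0
Peak is 3, at 16 (Mateo, Tariq, Yusuf).

3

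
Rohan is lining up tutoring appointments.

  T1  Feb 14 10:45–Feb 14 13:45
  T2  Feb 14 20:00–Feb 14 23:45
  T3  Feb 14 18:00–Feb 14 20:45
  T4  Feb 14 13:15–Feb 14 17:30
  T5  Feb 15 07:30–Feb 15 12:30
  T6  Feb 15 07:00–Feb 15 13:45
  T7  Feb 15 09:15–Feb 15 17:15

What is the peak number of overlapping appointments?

Sort all start/end points and keep a running count:
Feb 14 10:45 start T1 → 1
Feb 14 13:15 start T4 → 2
Feb 14 13:45 end T1 → 1
Feb 14 17:30 end T4 → 0
Feb 14 18:00 start T3 → 1
Feb 14 20:00 start T2 → 2
Feb 14 20:45 end T3 → 1
Feb 14 23:45 end T2 → 0
Feb 15 07:00 start T6 → 1
Feb 15 07:30 start T5 → 2
Feb 15 09:15 start T7 → 3
Feb 15 12:30 end T5 → 2
Feb 15 13:45 end T6 → 1
Feb 15 17:15 end T7 → 0
Peak is 3, at Feb 15 09:15 (T5, T6, T7).

3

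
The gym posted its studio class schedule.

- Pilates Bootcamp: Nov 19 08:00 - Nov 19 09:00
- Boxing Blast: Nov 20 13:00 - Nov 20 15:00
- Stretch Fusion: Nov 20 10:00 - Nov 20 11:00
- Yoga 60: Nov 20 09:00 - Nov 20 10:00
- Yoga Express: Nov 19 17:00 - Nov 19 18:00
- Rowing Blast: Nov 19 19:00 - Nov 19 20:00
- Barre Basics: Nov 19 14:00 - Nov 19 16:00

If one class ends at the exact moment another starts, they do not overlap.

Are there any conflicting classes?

No

Sorted by start: Pilates Bootcamp, Barre Basics, Yoga Express, Rowing Blast, Yoga 60, Stretch Fusion, Boxing Blast.
Barre Basics starts after Pilates Bootcamp ends, so nothing later overlaps Pilates Bootcamp either.
Yoga Express starts after Barre Basics ends, so nothing later overlaps Barre Basics either.
Rowing Blast starts after Yoga Express ends, so nothing later overlaps Yoga Express either.
Yoga 60 starts after Rowing Blast ends, so nothing later overlaps Rowing Blast either.
Stretch Fusion starts exactly when Yoga 60 ends (back-to-back, no overlap), so nothing later overlaps Yoga 60 either.
Boxing Blast starts after Stretch Fusion ends.
Every pair is clear; the schedule has no overlaps.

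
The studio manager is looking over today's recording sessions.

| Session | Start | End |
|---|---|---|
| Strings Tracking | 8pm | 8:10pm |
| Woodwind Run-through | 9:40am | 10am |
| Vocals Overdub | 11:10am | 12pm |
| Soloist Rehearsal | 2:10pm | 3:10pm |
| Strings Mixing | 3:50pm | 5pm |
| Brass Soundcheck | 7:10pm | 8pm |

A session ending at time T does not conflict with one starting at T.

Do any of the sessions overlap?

Sorted by start: Woodwind Run-through, Vocals Overdub, Soloist Rehearsal, Strings Mixing, Brass Soundcheck, Strings Tracking.
Vocals Overdub starts after Woodwind Run-through ends — done with Woodwind Run-through.
Soloist Rehearsal starts after Vocals Overdub ends — done with Vocals Overdub.
Strings Mixing starts after Soloist Rehearsal ends — done with Soloist Rehearsal.
Brass Soundcheck starts after Strings Mixing ends — done with Strings Mixing.
Strings Tracking starts exactly when Brass Soundcheck ends (back-to-back, no overlap).
Every pair is clear; the schedule has no overlaps.

No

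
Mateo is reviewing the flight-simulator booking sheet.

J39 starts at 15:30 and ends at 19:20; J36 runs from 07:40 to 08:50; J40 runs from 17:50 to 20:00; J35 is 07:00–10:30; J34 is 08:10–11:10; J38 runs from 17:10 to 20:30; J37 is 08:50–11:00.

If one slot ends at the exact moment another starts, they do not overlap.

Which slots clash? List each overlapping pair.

J34 & J35, J34 & J36, J34 & J37, J35 & J36, J35 & J37, J38 & J39, J38 & J40, J39 & J40

Check each pair: they overlap iff neither finishes before the other starts.
Sorted by start: J35, J36, J34, J37, J39, J38, J40.
J36 starts before J35 ends → J35 and J36 overlap.
J34 starts before J35 ends → J35 and J34 overlap.
J37 starts before J35 ends → J35 and J37 overlap.
J39 starts after J35 ends, so nothing later overlaps J35 either.
J34 starts before J36 ends → J36 and J34 overlap.
J37 starts exactly when J36 ends (back-to-back, no overlap), so nothing later overlaps J36 either.
J37 starts before J34 ends → J34 and J37 overlap.
J39 starts after J34 ends, so nothing later overlaps J34 either.
J39 starts after J37 ends, so nothing later overlaps J37 either.
J38 starts before J39 ends → J39 and J38 overlap.
J40 starts before J39 ends → J39 and J40 overlap.
J40 starts before J38 ends → J38 and J40 overlap.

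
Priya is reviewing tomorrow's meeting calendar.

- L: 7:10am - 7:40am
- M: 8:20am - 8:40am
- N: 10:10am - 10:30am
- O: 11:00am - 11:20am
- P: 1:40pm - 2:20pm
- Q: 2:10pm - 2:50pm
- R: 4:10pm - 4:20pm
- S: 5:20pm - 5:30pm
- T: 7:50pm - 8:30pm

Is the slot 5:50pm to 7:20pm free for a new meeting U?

Yes — the slot is free

L: ends 7:40am at or before U starts 5:50pm → clear.
M: ends 8:40am at or before U starts 5:50pm → clear.
N: ends 10:30am at or before U starts 5:50pm → clear.
O: ends 11:20am at or before U starts 5:50pm → clear.
P: ends 2:20pm at or before U starts 5:50pm → clear.
Q: ends 2:50pm at or before U starts 5:50pm → clear.
R: ends 4:20pm at or before U starts 5:50pm → clear.
S: ends 5:30pm at or before U starts 5:50pm → clear.
T: starts 7:50pm at or after U ends 7:20pm → clear.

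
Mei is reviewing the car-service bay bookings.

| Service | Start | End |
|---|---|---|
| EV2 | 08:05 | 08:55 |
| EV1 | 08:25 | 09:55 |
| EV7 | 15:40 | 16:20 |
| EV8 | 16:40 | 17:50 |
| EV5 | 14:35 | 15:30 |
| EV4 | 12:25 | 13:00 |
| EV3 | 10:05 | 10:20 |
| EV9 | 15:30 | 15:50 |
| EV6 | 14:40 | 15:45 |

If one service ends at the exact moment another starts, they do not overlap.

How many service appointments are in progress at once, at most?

3

Sweep the timeline, counting +1 at each start and −1 at each end (ends before starts at a tie):
08:05 start EV2 → 1
08:25 start EV1 → 2
08:55 end EV2 → 1
09:55 end EV1 → 0
10:05 start EV3 → 1
10:20 end EV3 → 0
12:25 start EV4 → 1
13:00 end EV4 → 0
14:35 start EV5 → 1
14:40 start EV6 → 2
15:30 end EV5 → 1
15:30 start EV9 → 2
15:40 start EV7 → 3
15:45 end EV6 → 2
15:50 end EV9 → 1
16:20 end EV7 → 0
16:40 start EV8 → 1
17:50 end EV8 → 0
Peak is 3, at 15:40 (EV6, EV7, EV9).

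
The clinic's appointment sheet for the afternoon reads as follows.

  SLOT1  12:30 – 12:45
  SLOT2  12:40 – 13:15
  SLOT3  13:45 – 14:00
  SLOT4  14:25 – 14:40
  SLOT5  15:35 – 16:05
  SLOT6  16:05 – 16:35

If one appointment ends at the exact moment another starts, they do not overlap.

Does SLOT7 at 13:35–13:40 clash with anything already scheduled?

SLOT1: ends 12:45 at or before SLOT7 starts 13:35 → clear.
SLOT2: ends 13:15 at or before SLOT7 starts 13:35 → clear.
SLOT3: starts 13:45 at or after SLOT7 ends 13:40 → clear.
SLOT4: starts 14:25 at or after SLOT7 ends 13:40 → clear.
SLOT5: starts 15:35 at or after SLOT7 ends 13:40 → clear.
SLOT6: starts 16:05 at or after SLOT7 ends 13:40 → clear.

No — it doesn't clash with anything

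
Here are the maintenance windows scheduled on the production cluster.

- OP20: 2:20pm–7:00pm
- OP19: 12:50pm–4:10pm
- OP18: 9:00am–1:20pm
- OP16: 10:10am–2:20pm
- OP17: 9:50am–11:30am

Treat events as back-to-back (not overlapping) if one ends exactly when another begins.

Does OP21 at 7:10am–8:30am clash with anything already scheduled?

No — it doesn't clash with anything

OP18: starts 9:00am at or after OP21 ends 8:30am → clear.
OP17: starts 9:50am at or after OP21 ends 8:30am → clear.
OP16: starts 10:10am at or after OP21 ends 8:30am → clear.
OP19: starts 12:50pm at or after OP21 ends 8:30am → clear.
OP20: starts 2:20pm at or after OP21 ends 8:30am → clear.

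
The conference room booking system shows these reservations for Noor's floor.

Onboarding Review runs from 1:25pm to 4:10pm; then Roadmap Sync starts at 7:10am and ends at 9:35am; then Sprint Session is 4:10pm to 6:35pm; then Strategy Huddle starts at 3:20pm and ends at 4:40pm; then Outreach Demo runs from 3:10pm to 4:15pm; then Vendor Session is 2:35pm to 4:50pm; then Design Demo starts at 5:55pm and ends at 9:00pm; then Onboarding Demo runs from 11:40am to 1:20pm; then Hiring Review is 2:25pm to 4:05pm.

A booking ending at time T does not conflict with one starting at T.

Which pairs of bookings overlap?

Two intervals overlap when each starts before the other ends.
Sorted by start: Roadmap Sync, Onboarding Demo, Onboarding Review, Hiring Review, Vendor Session, Outreach Demo, Strategy Huddle, Sprint Session, Design Demo.
Onboarding Demo starts after Roadmap Sync ends; Roadmap Sync is clear from here.
Onboarding Review starts after Onboarding Demo ends; Onboarding Demo is clear from here.
Hiring Review starts before Onboarding Review ends → Onboarding Review and Hiring Review overlap.
Vendor Session starts before Onboarding Review ends → Onboarding Review and Vendor Session overlap.
Outreach Demo starts before Onboarding Review ends → Onboarding Review and Outreach Demo overlap.
Strategy Huddle starts before Onboarding Review ends → Onboarding Review and Strategy Huddle overlap.
Sprint Session starts exactly when Onboarding Review ends (back-to-back, no overlap); Onboarding Review is clear from here.
Vendor Session starts before Hiring Review ends → Hiring Review and Vendor Session overlap.
Outreach Demo starts before Hiring Review ends → Hiring Review and Outreach Demo overlap.
Strategy Huddle starts before Hiring Review ends → Hiring Review and Strategy Huddle overlap.
Sprint Session starts after Hiring Review ends; Hiring Review is clear from here.
Outreach Demo starts before Vendor Session ends → Vendor Session and Outreach Demo overlap.
Strategy Huddle starts before Vendor Session ends → Vendor Session and Strategy Huddle overlap.
Sprint Session starts before Vendor Session ends → Vendor Session and Sprint Session overlap.
Design Demo starts after Vendor Session ends.
Strategy Huddle starts before Outreach Demo ends → Outreach Demo and Strategy Huddle overlap.
Sprint Session starts before Outreach Demo ends → Outreach Demo and Sprint Session overlap.
Design Demo starts after Outreach Demo ends.
Sprint Session starts before Strategy Huddle ends → Strategy Huddle and Sprint Session overlap.
Design Demo starts after Strategy Huddle ends.
Design Demo starts before Sprint Session ends → Sprint Session and Design Demo overlap.

Design Demo & Sprint Session, Hiring Review & Onboarding Review, Hiring Review & Outreach Demo, Hiring Review & Strategy Huddle, Hiring Review & Vendor Session, Onboarding Review & Outreach Demo, Onboarding Review & Strategy Huddle, Onboarding Review & Vendor Session, Outreach Demo & Sprint Session, Outreach Demo & Strategy Huddle, Outreach Demo & Vendor Session, Sprint Session & Strategy Huddle, Sprint Session & Vendor Session, Strategy Huddle & Vendor Session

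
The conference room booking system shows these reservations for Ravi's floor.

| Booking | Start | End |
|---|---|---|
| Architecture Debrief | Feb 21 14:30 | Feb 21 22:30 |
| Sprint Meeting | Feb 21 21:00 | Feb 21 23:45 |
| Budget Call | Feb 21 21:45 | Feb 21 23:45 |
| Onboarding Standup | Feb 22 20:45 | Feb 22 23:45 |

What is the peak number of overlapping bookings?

Walk through starts and ends in time order (an end at T is processed before a start at T):
Feb 21 14:30 start Architecture Debrief → 1
Feb 21 21:00 start Sprint Meeting → 2
Feb 21 21:45 start Budget Call → 3
Feb 21 22:30 end Architecture Debrief → 2
Feb 21 23:45 end Budget Call → 1
Feb 21 23:45 end Sprint Meeting → 0
Feb 22 20:45 start Onboarding Standup → 1
Feb 22 23:45 end Onboarding Standup → 0
Peak is 3, at Feb 21 21:45 (Architecture Debrief, Budget Call, Sprint Meeting).

3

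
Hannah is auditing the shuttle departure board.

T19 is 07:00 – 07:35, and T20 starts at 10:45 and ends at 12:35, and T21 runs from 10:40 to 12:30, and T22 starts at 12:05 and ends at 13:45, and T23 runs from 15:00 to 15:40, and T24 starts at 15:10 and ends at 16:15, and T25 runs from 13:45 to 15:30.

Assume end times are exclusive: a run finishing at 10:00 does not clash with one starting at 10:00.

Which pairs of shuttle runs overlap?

Sorted by start: T19, T21, T20, T22, T25, T23, T24.
T21 starts after T19 ends, so nothing later overlaps T19 either.
T20 starts before T21 ends → T21 and T20 overlap.
T22 starts before T21 ends → T21 and T22 overlap.
T25 starts after T21 ends, so nothing later overlaps T21 either.
T22 starts before T20 ends → T20 and T22 overlap.
T25 starts after T20 ends, so nothing later overlaps T20 either.
T25 starts exactly when T22 ends (back-to-back, no overlap), so nothing later overlaps T22 either.
T23 starts before T25 ends → T25 and T23 overlap.
T24 starts before T25 ends → T25 and T24 overlap.
T24 starts before T23 ends → T23 and T24 overlap.

T20 & T21, T20 & T22, T21 & T22, T23 & T24, T23 & T25, T24 & T25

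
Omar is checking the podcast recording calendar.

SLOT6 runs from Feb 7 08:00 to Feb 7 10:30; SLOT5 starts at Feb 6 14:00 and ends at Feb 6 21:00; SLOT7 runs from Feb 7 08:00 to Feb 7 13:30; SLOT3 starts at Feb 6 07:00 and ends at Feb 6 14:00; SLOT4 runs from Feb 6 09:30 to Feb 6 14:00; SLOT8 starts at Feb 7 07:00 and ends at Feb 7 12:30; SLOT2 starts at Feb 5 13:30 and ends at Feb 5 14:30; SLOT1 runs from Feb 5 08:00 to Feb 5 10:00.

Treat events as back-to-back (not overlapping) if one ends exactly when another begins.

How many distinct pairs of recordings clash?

Two intervals overlap when each starts before the other ends.
Sorted by start: SLOT1, SLOT2, SLOT3, SLOT4, SLOT5, SLOT8, SLOT6, SLOT7.
SLOT2 starts after SLOT1 ends — done with SLOT1.
SLOT3 starts after SLOT2 ends — done with SLOT2.
SLOT4 starts before SLOT3 ends → SLOT3 and SLOT4 overlap.
SLOT5 starts exactly when SLOT3 ends (back-to-back, no overlap) — done with SLOT3.
SLOT5 starts exactly when SLOT4 ends (back-to-back, no overlap) — done with SLOT4.
SLOT8 starts after SLOT5 ends — done with SLOT5.
SLOT6 starts before SLOT8 ends → SLOT8 and SLOT6 overlap.
SLOT7 starts before SLOT8 ends → SLOT8 and SLOT7 overlap.
SLOT7 starts before SLOT6 ends → SLOT6 and SLOT7 overlap.
Overlapping pairs: SLOT3 & SLOT4, SLOT6 & SLOT7, SLOT6 & SLOT8, SLOT7 & SLOT8 — 4 in total.

4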